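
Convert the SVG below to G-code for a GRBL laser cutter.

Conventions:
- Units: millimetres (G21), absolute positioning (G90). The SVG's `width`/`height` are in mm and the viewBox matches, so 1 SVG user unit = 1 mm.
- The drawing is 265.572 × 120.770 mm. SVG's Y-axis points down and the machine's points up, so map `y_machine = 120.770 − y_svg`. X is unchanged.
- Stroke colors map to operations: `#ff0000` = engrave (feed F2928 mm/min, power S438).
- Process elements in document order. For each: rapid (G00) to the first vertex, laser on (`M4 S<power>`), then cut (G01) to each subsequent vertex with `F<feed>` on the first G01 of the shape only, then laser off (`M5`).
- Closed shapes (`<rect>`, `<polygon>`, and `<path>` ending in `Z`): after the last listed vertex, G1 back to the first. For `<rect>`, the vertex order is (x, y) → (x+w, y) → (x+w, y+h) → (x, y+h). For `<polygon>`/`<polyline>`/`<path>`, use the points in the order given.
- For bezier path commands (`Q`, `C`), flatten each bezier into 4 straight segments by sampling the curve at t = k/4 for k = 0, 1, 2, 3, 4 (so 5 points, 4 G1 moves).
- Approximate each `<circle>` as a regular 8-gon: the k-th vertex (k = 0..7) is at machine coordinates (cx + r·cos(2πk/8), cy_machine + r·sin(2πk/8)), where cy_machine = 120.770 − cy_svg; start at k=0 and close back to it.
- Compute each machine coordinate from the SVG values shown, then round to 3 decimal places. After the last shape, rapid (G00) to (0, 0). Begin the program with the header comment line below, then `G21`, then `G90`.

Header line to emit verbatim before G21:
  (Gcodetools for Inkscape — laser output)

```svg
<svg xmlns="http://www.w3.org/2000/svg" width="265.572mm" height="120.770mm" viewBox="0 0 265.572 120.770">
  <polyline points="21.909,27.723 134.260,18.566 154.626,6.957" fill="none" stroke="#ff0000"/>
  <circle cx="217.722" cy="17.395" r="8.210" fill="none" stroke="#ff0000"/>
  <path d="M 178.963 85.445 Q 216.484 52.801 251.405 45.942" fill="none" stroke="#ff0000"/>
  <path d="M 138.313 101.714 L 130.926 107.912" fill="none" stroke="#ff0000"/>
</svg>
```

(Gcodetools for Inkscape — laser output)
G21
G90
G00 X21.909 Y93.047
M4 S438
G01 X134.260 Y102.204 F2928
G01 X154.626 Y113.813
M5
G00 X225.932 Y103.375
M4 S438
G01 X223.527 Y109.180 F2928
G01 X217.722 Y111.585
G01 X211.917 Y109.180
G01 X209.512 Y103.375
G01 X211.917 Y97.570
G01 X217.722 Y95.165
G01 X223.527 Y97.570
G01 X225.932 Y103.375
M5
G00 X178.963 Y35.325
M4 S438
G01 X197.561 Y50.035 F2928
G01 X215.834 Y61.523
G01 X233.782 Y69.787
G01 X251.405 Y74.828
M5
G00 X138.313 Y19.056
M4 S438
G01 X130.926 Y12.858 F2928
M5
G00 X0.000 Y0.000

1 u = 1 mm; y_m = 120.770 − y.

[1] `<polyline>` open polyline, #ff0000→engrave S438 F2928: (21.909,93.047) → (134.260,102.204) → (154.626,113.813)

[2] `<circle>` circle, #ff0000→engrave S438 F2928: (225.932,103.375) → (223.527,109.180) → (217.722,111.585) → (211.917,109.180) → (209.512,103.375) → (211.917,97.570) → (217.722,95.165) → (223.527,97.570) → (225.932,103.375) (closed)

[3] `<path>` quadratic bezier, #ff0000→engrave S438 F2928: (178.963,35.325) → (197.561,50.035) → (215.834,61.523) → (233.782,69.787) → (251.405,74.828)

[4] `<path>` line segment, #ff0000→engrave S438 F2928: (138.313,19.056) → (130.926,12.858)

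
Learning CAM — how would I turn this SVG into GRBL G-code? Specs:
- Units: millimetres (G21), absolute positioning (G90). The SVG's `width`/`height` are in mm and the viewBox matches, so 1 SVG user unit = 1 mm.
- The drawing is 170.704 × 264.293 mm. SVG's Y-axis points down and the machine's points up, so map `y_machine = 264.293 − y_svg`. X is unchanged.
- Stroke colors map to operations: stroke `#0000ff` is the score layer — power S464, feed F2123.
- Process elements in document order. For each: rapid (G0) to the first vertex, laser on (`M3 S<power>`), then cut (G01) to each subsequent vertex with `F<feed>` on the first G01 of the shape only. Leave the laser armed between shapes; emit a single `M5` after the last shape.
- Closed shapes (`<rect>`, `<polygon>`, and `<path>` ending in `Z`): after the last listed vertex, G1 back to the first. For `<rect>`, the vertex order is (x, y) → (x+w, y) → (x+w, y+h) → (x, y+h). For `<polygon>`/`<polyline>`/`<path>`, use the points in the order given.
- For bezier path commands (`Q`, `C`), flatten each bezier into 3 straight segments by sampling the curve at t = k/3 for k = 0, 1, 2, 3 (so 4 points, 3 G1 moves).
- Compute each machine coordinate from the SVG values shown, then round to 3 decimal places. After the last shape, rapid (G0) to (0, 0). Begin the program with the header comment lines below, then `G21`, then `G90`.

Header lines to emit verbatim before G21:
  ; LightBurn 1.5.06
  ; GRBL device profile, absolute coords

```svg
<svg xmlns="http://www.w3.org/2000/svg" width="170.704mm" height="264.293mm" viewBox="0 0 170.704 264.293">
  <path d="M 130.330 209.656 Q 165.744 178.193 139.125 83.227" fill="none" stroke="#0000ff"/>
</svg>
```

1 u = 1 mm; y_m = 264.293 − y.

[1] `<path>` quadratic bezier, #0000ff→score S464 F2123: (130.330,54.637) → (147.047,82.668) → (149.978,124.811) → (139.125,181.066)

; LightBurn 1.5.06
; GRBL device profile, absolute coords
G21
G90
G0 X130.330 Y54.637
M3 S464
G01 X147.047 Y82.668 F2123
G01 X149.978 Y124.811
G01 X139.125 Y181.066
M5
G0 X0.000 Y0.000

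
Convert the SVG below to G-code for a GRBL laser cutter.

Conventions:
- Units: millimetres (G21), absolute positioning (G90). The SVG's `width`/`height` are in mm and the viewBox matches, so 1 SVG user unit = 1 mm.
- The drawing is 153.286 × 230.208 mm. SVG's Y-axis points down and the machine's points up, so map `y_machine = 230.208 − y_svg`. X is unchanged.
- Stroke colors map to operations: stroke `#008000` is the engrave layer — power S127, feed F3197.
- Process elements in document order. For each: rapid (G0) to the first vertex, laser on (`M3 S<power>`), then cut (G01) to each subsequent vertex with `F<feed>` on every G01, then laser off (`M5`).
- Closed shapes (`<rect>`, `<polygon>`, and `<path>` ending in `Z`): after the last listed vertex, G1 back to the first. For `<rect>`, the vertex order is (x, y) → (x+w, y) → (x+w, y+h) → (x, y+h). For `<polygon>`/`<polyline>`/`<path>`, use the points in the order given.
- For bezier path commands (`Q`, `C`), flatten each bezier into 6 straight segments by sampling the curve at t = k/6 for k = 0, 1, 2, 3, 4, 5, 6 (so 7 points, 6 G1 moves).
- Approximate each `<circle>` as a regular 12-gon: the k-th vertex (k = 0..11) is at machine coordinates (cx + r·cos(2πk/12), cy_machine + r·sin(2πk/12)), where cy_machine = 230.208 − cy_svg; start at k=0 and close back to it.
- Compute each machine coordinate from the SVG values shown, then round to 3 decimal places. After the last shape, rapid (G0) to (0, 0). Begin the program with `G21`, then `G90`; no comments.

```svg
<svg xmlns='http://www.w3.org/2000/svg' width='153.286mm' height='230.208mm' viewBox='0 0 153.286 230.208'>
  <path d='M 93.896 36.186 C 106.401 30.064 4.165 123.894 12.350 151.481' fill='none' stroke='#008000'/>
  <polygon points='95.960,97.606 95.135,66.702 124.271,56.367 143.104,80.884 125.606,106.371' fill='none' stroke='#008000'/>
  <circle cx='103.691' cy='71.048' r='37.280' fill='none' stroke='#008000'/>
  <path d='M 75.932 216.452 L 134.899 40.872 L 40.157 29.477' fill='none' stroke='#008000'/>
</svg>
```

1 u = 1 mm; y_m = 230.208 − y.

[1] `<path>` cubic bezier, #008000→engrave S127 F3197: (93.896,194.022) → (91.629,189.523) → (76.493,172.982) → (54.743,149.015) → (32.633,122.240) → (16.417,97.271) → (12.350,78.727)

[2] `<polygon>` regular polygon, #008000→engrave S127 F3197: (95.960,132.602) → (95.135,163.506) → (124.271,173.841) → (143.104,149.324) → (125.606,123.837) → (95.960,132.602) (closed)

[3] `<circle>` circle, #008000→engrave S127 F3197: (140.971,159.160) → (135.976,177.800) → (122.331,191.445) → (103.691,196.440) → (85.051,191.445) → (71.406,177.800) → (66.411,159.160) → (71.406,140.520) → (85.051,126.875) → (103.691,121.880) → (122.331,126.875) → (135.976,140.520) → (140.971,159.160) (closed)

[4] `<path>` open polyline, #008000→engrave S127 F3197: (75.932,13.756) → (134.899,189.336) → (40.157,200.731)

G21
G90
G0 X93.896 Y194.022
M3 S127
G01 X91.629 Y189.523 F3197
G01 X76.493 Y172.982 F3197
G01 X54.743 Y149.015 F3197
G01 X32.633 Y122.240 F3197
G01 X16.417 Y97.271 F3197
G01 X12.350 Y78.727 F3197
M5
G0 X95.960 Y132.602
M3 S127
G01 X95.135 Y163.506 F3197
G01 X124.271 Y173.841 F3197
G01 X143.104 Y149.324 F3197
G01 X125.606 Y123.837 F3197
G01 X95.960 Y132.602 F3197
M5
G0 X140.971 Y159.160
M3 S127
G01 X135.976 Y177.800 F3197
G01 X122.331 Y191.445 F3197
G01 X103.691 Y196.440 F3197
G01 X85.051 Y191.445 F3197
G01 X71.406 Y177.800 F3197
G01 X66.411 Y159.160 F3197
G01 X71.406 Y140.520 F3197
G01 X85.051 Y126.875 F3197
G01 X103.691 Y121.880 F3197
G01 X122.331 Y126.875 F3197
G01 X135.976 Y140.520 F3197
G01 X140.971 Y159.160 F3197
M5
G0 X75.932 Y13.756
M3 S127
G01 X134.899 Y189.336 F3197
G01 X40.157 Y200.731 F3197
M5
G0 X0.000 Y0.000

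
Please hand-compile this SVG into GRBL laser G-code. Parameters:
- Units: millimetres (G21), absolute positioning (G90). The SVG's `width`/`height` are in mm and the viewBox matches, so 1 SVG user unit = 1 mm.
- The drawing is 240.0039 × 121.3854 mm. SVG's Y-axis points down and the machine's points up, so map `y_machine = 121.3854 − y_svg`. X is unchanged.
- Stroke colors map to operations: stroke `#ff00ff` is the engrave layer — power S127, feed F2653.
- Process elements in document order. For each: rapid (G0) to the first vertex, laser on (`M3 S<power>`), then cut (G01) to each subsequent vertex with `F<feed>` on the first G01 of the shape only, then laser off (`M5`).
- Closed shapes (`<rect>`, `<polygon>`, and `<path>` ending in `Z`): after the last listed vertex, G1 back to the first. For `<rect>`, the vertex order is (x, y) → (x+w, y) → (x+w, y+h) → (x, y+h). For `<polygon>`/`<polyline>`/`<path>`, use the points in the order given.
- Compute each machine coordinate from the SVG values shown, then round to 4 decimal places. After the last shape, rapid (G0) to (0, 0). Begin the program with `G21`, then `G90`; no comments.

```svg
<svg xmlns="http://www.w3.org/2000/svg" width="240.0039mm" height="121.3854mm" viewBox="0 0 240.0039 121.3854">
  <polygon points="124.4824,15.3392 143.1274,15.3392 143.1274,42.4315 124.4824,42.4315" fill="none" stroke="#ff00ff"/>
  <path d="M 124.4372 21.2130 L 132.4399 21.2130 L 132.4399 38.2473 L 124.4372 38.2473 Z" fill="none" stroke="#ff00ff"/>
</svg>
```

1 u = 1 mm; y_m = 121.3854 − y.

[1] `<polygon>` rectangle, #ff00ff→engrave S127 F2653: (124.4824,106.0462) → (143.1274,106.0462) → (143.1274,78.9539) → (124.4824,78.9539) → (124.4824,106.0462) (closed)

[2] `<path>` rectangle, #ff00ff→engrave S127 F2653: (124.4372,100.1724) → (132.4399,100.1724) → (132.4399,83.1381) → (124.4372,83.1381) → (124.4372,100.1724) (closed)

G21
G90
G0 X124.4824 Y106.0462
M3 S127
G01 X143.1274 Y106.0462 F2653
G01 X143.1274 Y78.9539
G01 X124.4824 Y78.9539
G01 X124.4824 Y106.0462
M5
G0 X124.4372 Y100.1724
M3 S127
G01 X132.4399 Y100.1724 F2653
G01 X132.4399 Y83.1381
G01 X124.4372 Y83.1381
G01 X124.4372 Y100.1724
M5
G0 X0.0000 Y0.0000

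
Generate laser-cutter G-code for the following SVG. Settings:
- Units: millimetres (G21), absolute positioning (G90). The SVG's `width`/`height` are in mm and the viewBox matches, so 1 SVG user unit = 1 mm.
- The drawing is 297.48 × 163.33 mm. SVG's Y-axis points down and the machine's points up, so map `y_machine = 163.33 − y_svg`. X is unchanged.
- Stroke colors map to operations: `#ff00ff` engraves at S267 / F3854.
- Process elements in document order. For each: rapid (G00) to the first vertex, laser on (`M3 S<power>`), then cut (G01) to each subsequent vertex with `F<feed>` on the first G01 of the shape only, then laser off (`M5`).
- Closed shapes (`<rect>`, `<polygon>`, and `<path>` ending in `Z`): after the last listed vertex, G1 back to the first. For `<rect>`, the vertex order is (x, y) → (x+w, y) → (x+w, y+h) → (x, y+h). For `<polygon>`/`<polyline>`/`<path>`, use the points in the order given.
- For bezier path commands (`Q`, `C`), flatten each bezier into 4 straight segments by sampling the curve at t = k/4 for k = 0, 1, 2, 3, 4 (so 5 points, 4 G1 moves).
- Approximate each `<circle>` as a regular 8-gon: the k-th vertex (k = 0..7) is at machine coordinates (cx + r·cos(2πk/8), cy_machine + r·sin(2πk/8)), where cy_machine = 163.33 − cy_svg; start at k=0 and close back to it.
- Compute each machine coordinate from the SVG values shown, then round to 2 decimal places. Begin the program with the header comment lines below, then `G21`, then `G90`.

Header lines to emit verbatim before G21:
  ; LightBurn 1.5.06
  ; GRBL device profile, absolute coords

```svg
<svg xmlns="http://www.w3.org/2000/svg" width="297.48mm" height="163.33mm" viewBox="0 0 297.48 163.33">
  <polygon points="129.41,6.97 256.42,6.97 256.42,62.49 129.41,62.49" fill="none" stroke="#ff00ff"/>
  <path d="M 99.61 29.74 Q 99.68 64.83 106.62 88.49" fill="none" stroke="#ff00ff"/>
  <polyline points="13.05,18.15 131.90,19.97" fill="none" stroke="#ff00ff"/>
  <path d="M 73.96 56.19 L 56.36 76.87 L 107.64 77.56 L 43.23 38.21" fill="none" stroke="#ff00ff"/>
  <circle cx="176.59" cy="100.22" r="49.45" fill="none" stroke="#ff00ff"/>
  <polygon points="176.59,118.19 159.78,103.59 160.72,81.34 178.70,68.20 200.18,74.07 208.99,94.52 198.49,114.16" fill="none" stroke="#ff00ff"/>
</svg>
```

Since the viewBox matches the mm dimensions, user units are millimetres directly. The only transform is the Y-flip y_m = 163.33 − y_svg.

Shape 1 is a rectangle drawn with `<polygon>`. Its stroke #ff00ff means engrave at S267, F3854. After flipping Y the toolpath is (129.41,156.36) → (256.42,156.36) → (256.42,100.84) → (129.41,100.84) → (129.41,156.36), returning to the start.

Shape 2 is a quadratic bezier drawn with `<path>`. Its stroke #ff00ff means engrave at S267, F3854. After flipping Y the toolpath is (99.61,133.59) → (100.07,116.76) → (101.40,101.36) → (103.58,87.38) → (106.62,74.84).

Shape 3 is a line segment drawn with `<polyline>`. Its stroke #ff00ff means engrave at S267, F3854. After flipping Y the toolpath is (13.05,145.18) → (131.90,143.36).

Shape 4 is a open polyline drawn with `<path>`. Its stroke #ff00ff means engrave at S267, F3854. After flipping Y the toolpath is (73.96,107.14) → (56.36,86.46) → (107.64,85.77) → (43.23,125.12).

Shape 5 is a circle drawn with `<circle>`. Its stroke #ff00ff means engrave at S267, F3854. After flipping Y the toolpath is (226.04,63.11) → (211.56,98.08) → (176.59,112.56) → (141.62,98.08) → (127.14,63.11) → (141.62,28.14) → (176.59,13.66) → (211.56,28.14) → (226.04,63.11), returning to the start.

Shape 6 is a regular polygon drawn with `<polygon>`. Its stroke #ff00ff means engrave at S267, F3854. After flipping Y the toolpath is (176.59,45.14) → (159.78,59.74) → (160.72,81.99) → (178.70,95.13) → (200.18,89.26) → (208.99,68.81) → (198.49,49.17) → (176.59,45.14), returning to the start.

; LightBurn 1.5.06
; GRBL device profile, absolute coords
G21
G90
G00 X129.41 Y156.36
M3 S267
G01 X256.42 Y156.36 F3854
G01 X256.42 Y100.84
G01 X129.41 Y100.84
G01 X129.41 Y156.36
M5
G00 X99.61 Y133.59
M3 S267
G01 X100.07 Y116.76 F3854
G01 X101.40 Y101.36
G01 X103.58 Y87.38
G01 X106.62 Y74.84
M5
G00 X13.05 Y145.18
M3 S267
G01 X131.90 Y143.36 F3854
M5
G00 X73.96 Y107.14
M3 S267
G01 X56.36 Y86.46 F3854
G01 X107.64 Y85.77
G01 X43.23 Y125.12
M5
G00 X226.04 Y63.11
M3 S267
G01 X211.56 Y98.08 F3854
G01 X176.59 Y112.56
G01 X141.62 Y98.08
G01 X127.14 Y63.11
G01 X141.62 Y28.14
G01 X176.59 Y13.66
G01 X211.56 Y28.14
G01 X226.04 Y63.11
M5
G00 X176.59 Y45.14
M3 S267
G01 X159.78 Y59.74 F3854
G01 X160.72 Y81.99
G01 X178.70 Y95.13
G01 X200.18 Y89.26
G01 X208.99 Y68.81
G01 X198.49 Y49.17
G01 X176.59 Y45.14
M5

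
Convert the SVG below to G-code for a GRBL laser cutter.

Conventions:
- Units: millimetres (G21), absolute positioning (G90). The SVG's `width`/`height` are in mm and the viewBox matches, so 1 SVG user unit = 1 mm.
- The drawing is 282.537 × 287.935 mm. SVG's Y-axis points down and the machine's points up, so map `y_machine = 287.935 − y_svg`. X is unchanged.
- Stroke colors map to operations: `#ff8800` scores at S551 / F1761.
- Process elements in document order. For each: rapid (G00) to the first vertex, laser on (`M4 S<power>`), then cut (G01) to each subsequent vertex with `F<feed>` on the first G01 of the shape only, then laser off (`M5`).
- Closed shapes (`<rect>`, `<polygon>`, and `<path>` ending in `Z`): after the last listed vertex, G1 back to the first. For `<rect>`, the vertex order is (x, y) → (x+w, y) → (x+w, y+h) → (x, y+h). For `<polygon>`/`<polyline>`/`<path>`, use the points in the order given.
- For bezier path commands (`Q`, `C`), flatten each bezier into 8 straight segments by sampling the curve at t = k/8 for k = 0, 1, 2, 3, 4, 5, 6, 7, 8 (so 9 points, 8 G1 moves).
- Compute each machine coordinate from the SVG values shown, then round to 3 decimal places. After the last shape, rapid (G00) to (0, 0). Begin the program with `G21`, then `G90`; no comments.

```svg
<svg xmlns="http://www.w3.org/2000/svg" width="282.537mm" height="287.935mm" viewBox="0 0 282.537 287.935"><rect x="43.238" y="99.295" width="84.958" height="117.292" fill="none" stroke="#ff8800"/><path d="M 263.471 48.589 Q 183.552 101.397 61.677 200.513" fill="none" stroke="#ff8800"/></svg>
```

viewBox `0 0 282.537 287.935` with mm width/height → 1 unit = 1 mm. Flip: y_m = 287.935 − y_svg.

**Shape 1** — `<rect>` rectangle, stroke `#ff8800` → score (S551, F1761). Machine vertices: (43.238,188.640) → (128.196,188.640) → (128.196,71.348) → (43.238,71.348) → (43.238,188.640). Closed: final G1 returns to the first vertex.

**Shape 2** — `<path>` quadratic bezier, stroke `#ff8800` → score (S551, F1761). Control points (SVG): P0=(263.471,48.589), P1=(183.552,101.397), P2=(61.677,200.513); sampled at t=k/8. Machine vertices: (263.471,239.346) → (242.836,225.420) → (220.889,210.048) → (197.632,193.228) → (173.063,174.961) → (147.183,155.247) → (119.992,134.086) → (91.490,111.477) → (61.677,87.422). Open path.

G21
G90
G00 X43.238 Y188.640
M4 S551
G01 X128.196 Y188.640 F1761
G01 X128.196 Y71.348
G01 X43.238 Y71.348
G01 X43.238 Y188.640
M5
G00 X263.471 Y239.346
M4 S551
G01 X242.836 Y225.420 F1761
G01 X220.889 Y210.048
G01 X197.632 Y193.228
G01 X173.063 Y174.961
G01 X147.183 Y155.247
G01 X119.992 Y134.086
G01 X91.490 Y111.477
G01 X61.677 Y87.422
M5
G00 X0.000 Y0.000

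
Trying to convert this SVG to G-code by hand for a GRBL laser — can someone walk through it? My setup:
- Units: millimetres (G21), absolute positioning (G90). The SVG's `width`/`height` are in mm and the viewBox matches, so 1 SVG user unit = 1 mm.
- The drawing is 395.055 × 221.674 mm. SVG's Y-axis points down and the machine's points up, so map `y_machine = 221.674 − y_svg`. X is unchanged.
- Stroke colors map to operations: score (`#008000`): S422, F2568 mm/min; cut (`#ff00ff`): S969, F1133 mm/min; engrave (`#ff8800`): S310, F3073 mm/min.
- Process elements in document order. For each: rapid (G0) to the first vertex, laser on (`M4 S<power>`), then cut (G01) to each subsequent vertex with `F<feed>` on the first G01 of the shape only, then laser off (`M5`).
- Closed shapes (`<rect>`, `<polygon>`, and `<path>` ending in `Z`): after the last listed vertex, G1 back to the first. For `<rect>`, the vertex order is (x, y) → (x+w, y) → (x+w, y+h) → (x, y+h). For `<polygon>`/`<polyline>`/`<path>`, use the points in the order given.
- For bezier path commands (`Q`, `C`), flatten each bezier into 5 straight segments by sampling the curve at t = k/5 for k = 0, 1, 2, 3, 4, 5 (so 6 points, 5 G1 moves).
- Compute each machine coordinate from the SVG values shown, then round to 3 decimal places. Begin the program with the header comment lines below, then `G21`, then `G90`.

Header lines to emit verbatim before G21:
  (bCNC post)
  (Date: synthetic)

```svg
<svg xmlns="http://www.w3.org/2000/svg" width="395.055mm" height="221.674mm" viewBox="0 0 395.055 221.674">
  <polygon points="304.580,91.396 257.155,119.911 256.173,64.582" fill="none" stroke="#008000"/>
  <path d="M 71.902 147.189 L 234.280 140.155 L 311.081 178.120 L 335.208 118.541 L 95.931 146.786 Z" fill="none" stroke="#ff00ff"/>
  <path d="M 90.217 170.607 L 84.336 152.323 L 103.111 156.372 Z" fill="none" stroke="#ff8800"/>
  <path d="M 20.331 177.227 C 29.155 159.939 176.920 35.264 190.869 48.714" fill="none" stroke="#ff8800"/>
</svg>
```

1 u = 1 mm; y_m = 221.674 − y.

[1] `<polygon>` regular polygon, #008000→score S422 F2568: (304.580,130.278) → (257.155,101.763) → (256.173,157.092) → (304.580,130.278) (closed)

[2] `<path>` closed polygon, #ff00ff→cut S969 F1133: (71.902,74.485) → (234.280,81.519) → (311.081,43.554) → (335.208,103.133) → (95.931,74.888) → (71.902,74.485) (closed)

[3] `<path>` regular polygon, #ff8800→engrave S310 F3073: (90.217,51.067) → (84.336,69.351) → (103.111,65.302) → (90.217,51.067) (closed)

[4] `<path>` cubic bezier, #ff8800→engrave S310 F3073: (20.331,44.447) → (40.116,65.742) → (80.155,101.026) → (127.355,138.513) → (168.624,166.419) → (190.869,172.960)

(bCNC post)
(Date: synthetic)
G21
G90
G0 X304.580 Y130.278
M4 S422
G01 X257.155 Y101.763 F2568
G01 X256.173 Y157.092
G01 X304.580 Y130.278
M5
G0 X71.902 Y74.485
M4 S969
G01 X234.280 Y81.519 F1133
G01 X311.081 Y43.554
G01 X335.208 Y103.133
G01 X95.931 Y74.888
G01 X71.902 Y74.485
M5
G0 X90.217 Y51.067
M4 S310
G01 X84.336 Y69.351 F3073
G01 X103.111 Y65.302
G01 X90.217 Y51.067
M5
G0 X20.331 Y44.447
M4 S310
G01 X40.116 Y65.742 F3073
G01 X80.155 Y101.026
G01 X127.355 Y138.513
G01 X168.624 Y166.419
G01 X190.869 Y172.960
M5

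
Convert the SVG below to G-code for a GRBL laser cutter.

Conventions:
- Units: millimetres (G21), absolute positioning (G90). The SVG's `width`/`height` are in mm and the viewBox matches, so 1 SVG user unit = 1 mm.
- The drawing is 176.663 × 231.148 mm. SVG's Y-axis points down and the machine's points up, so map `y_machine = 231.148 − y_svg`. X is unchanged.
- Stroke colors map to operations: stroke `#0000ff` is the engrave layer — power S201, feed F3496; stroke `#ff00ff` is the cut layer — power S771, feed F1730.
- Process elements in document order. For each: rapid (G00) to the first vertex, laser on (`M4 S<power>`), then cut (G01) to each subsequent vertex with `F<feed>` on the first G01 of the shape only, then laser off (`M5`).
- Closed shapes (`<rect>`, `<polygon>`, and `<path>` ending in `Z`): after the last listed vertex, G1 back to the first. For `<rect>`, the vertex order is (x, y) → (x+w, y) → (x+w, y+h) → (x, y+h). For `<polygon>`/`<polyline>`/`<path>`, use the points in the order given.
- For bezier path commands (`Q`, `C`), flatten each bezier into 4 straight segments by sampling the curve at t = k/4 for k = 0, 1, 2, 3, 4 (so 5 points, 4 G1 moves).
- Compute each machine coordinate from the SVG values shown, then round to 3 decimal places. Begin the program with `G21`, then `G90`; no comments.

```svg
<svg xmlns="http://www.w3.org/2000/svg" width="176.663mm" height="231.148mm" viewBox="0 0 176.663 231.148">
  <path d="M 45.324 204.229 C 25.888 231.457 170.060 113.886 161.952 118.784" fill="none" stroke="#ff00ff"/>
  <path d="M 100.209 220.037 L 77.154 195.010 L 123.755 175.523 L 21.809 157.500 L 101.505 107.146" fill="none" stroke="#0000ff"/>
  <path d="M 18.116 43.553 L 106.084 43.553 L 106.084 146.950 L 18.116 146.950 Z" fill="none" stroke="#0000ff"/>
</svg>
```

G21
G90
G00 X45.324 Y26.919
M4 S771
G01 X56.488 Y29.472 F1730
G01 X99.390 Y61.268
G01 X144.416 Y97.251
G01 X161.952 Y112.364
M5
G00 X100.209 Y11.111
M4 S201
G01 X77.154 Y36.138 F3496
G01 X123.755 Y55.625
G01 X21.809 Y73.648
G01 X101.505 Y124.002
M5
G00 X18.116 Y187.595
M4 S201
G01 X106.084 Y187.595 F3496
G01 X106.084 Y84.198
G01 X18.116 Y84.198
G01 X18.116 Y187.595
M5

viewBox `0 0 176.663 231.148` with mm width/height → 1 unit = 1 mm. Flip: y_m = 231.148 − y_svg.

**Shape 1** — `<path>` cubic bezier, stroke `#ff00ff` → cut (S771, F1730). Control points (SVG): P0=(45.324,204.229), P1=(25.888,231.457), P2=(170.060,113.886), P3=(161.952,118.784); sampled at t=k/4. Machine vertices: (45.324,26.919) → (56.488,29.472) → (99.390,61.268) → (144.416,97.251) → (161.952,112.364). Open path.

**Shape 2** — `<path>` open polyline, stroke `#0000ff` → engrave (S201, F3496). Machine vertices: (100.209,11.111) → (77.154,36.138) → (123.755,55.625) → (21.809,73.648) → (101.505,124.002). Open path.

**Shape 3** — `<path>` rectangle, stroke `#0000ff` → engrave (S201, F3496). Machine vertices: (18.116,187.595) → (106.084,187.595) → (106.084,84.198) → (18.116,84.198) → (18.116,187.595). Closed: final G1 returns to the first vertex.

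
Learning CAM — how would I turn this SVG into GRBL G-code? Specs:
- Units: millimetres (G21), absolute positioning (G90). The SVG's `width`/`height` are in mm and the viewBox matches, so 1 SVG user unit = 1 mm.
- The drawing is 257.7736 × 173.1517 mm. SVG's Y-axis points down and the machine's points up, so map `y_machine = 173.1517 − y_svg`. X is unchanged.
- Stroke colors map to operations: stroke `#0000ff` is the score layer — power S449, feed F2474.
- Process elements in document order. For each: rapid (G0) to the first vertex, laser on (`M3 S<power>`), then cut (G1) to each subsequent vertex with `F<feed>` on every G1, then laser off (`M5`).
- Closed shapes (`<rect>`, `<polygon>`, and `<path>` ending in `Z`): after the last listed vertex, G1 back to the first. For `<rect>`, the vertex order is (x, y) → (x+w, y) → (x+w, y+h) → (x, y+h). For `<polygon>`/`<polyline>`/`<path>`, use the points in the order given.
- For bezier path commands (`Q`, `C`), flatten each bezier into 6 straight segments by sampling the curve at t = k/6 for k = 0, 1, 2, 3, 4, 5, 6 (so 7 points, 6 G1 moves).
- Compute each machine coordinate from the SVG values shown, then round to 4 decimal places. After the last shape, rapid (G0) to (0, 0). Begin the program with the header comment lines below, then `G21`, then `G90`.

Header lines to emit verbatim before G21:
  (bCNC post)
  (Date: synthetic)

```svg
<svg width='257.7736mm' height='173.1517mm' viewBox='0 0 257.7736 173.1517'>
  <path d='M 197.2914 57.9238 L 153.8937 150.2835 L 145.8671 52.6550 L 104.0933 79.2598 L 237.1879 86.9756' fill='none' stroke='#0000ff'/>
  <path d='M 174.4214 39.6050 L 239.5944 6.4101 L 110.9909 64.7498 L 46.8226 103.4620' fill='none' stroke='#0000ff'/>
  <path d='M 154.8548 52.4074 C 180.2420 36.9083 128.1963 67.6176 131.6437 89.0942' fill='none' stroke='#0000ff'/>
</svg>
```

Since the viewBox matches the mm dimensions, user units are millimetres directly. The only transform is the Y-flip y_m = 173.1517 − y_svg.

Shape 1 is a open polyline drawn with `<path>`. Its stroke #0000ff means score at S449, F2474. After flipping Y the toolpath is (197.2914,115.2279) → (153.8937,22.8682) → (145.8671,120.4967) → (104.0933,93.8919) → (237.1879,86.1761).

Shape 2 is a open polyline drawn with `<path>`. Its stroke #0000ff means score at S449, F2474. After flipping Y the toolpath is (174.4214,133.5467) → (239.5944,166.7416) → (110.9909,108.4019) → (46.8226,69.6897).

Shape 3 is a cubic bezier drawn with `<path>`. Its stroke #0000ff means score at S449, F2474. After flipping Y the toolpath is (154.8548,120.7443) → (161.7111,124.8998) → (159.3542,122.8940) → (151.4767,116.2668) → (141.7708,106.5583) → (133.9290,95.3085) → (131.6437,84.0575).

(bCNC post)
(Date: synthetic)
G21
G90
G0 X197.2914 Y115.2279
M3 S449
G1 X153.8937 Y22.8682 F2474
G1 X145.8671 Y120.4967 F2474
G1 X104.0933 Y93.8919 F2474
G1 X237.1879 Y86.1761 F2474
M5
G0 X174.4214 Y133.5467
M3 S449
G1 X239.5944 Y166.7416 F2474
G1 X110.9909 Y108.4019 F2474
G1 X46.8226 Y69.6897 F2474
M5
G0 X154.8548 Y120.7443
M3 S449
G1 X161.7111 Y124.8998 F2474
G1 X159.3542 Y122.8940 F2474
G1 X151.4767 Y116.2668 F2474
G1 X141.7708 Y106.5583 F2474
G1 X133.9290 Y95.3085 F2474
G1 X131.6437 Y84.0575 F2474
M5
G0 X0.0000 Y0.0000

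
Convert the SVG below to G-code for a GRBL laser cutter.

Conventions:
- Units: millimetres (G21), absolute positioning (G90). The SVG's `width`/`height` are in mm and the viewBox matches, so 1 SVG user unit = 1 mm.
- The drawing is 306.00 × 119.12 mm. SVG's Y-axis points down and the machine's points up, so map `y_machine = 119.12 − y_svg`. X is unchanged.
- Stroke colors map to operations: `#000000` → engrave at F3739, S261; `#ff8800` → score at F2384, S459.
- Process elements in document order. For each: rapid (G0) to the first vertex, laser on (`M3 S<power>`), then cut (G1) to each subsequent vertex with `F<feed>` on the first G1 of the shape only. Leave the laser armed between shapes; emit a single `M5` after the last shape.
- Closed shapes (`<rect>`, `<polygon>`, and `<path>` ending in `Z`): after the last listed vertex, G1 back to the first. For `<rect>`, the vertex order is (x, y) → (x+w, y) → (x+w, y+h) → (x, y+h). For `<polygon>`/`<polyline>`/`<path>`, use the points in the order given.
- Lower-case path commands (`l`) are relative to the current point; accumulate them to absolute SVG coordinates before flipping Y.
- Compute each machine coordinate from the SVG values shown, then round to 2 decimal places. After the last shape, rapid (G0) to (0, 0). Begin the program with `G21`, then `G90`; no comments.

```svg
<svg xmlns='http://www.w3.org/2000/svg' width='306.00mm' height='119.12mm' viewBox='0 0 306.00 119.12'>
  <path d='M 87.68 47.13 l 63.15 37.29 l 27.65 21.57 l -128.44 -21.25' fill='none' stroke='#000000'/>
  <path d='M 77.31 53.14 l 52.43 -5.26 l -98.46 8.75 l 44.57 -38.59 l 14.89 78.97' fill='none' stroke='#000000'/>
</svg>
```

viewBox `0 0 306.00 119.12` with mm width/height → 1 unit = 1 mm. Flip: y_m = 119.12 − y_svg.

**Shape 1** — `<path>` open polyline, stroke `#000000` → engrave (S261, F3739). Machine vertices: (87.68,71.99) → (150.83,34.70) → (178.48,13.13) → (50.04,34.38). Open path.

**Shape 2** — `<path>` open polyline, stroke `#000000` → engrave (S261, F3739). Machine vertices: (77.31,65.98) → (129.74,71.24) → (31.28,62.49) → (75.85,101.08) → (90.74,22.11). Open path.

G21
G90
G0 X87.68 Y71.99
M3 S261
G1 X150.83 Y34.70 F3739
G1 X178.48 Y13.13
G1 X50.04 Y34.38
G0 X77.31 Y65.98
M3 S261
G1 X129.74 Y71.24 F3739
G1 X31.28 Y62.49
G1 X75.85 Y101.08
G1 X90.74 Y22.11
M5
G0 X0.00 Y0.00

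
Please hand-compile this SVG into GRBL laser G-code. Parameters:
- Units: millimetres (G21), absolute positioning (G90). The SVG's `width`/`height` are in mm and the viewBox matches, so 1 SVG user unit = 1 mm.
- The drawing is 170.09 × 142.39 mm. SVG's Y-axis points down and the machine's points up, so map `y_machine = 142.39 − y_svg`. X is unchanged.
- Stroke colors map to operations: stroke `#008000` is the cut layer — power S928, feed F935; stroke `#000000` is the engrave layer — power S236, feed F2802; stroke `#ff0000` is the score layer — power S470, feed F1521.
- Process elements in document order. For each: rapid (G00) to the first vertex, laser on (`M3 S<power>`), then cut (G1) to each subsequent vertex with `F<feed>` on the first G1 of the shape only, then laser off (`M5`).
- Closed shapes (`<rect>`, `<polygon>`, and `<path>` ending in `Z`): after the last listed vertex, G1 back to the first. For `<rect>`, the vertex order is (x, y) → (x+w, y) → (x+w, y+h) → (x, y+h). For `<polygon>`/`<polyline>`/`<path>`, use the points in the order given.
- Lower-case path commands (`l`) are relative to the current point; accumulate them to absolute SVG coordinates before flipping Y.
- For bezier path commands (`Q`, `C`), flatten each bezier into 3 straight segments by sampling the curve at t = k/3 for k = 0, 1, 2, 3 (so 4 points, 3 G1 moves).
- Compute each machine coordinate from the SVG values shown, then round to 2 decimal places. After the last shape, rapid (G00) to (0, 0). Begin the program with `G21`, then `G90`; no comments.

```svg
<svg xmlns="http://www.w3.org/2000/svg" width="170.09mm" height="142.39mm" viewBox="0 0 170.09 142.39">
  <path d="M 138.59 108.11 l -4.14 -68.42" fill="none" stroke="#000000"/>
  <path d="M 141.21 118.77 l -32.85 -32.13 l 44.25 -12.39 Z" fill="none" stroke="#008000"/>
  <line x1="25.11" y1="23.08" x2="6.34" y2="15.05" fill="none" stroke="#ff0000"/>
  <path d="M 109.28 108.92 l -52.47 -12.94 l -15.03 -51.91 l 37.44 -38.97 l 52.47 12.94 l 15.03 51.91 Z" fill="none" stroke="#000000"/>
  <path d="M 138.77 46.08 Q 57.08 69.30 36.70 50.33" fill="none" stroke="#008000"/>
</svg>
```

1 u = 1 mm; y_m = 142.39 − y.

[1] `<path>` line segment, #000000→engrave S236 F2802: (138.59,34.28) → (134.45,102.70)

[2] `<path>` regular polygon, #008000→cut S928 F935: (141.21,23.62) → (108.36,55.75) → (152.61,68.14) → (141.21,23.62) (closed)

[3] `<line>` line segment, #ff0000→score S470 F1521: (25.11,119.31) → (6.34,127.34)

[4] `<path>` regular polygon, #000000→engrave S236 F2802: (109.28,33.47) → (56.81,46.41) → (41.78,98.32) → (79.22,137.29) → (131.69,124.35) → (146.72,72.44) → (109.28,33.47) (closed)

[5] `<path>` quadratic bezier, #008000→cut S928 F935: (138.77,96.31) → (91.12,85.52) → (57.10,84.10) → (36.70,92.06)

G21
G90
G00 X138.59 Y34.28
M3 S236
G1 X134.45 Y102.70 F2802
M5
G00 X141.21 Y23.62
M3 S928
G1 X108.36 Y55.75 F935
G1 X152.61 Y68.14
G1 X141.21 Y23.62
M5
G00 X25.11 Y119.31
M3 S470
G1 X6.34 Y127.34 F1521
M5
G00 X109.28 Y33.47
M3 S236
G1 X56.81 Y46.41 F2802
G1 X41.78 Y98.32
G1 X79.22 Y137.29
G1 X131.69 Y124.35
G1 X146.72 Y72.44
G1 X109.28 Y33.47
M5
G00 X138.77 Y96.31
M3 S928
G1 X91.12 Y85.52 F935
G1 X57.10 Y84.10
G1 X36.70 Y92.06
M5
G00 X0.00 Y0.00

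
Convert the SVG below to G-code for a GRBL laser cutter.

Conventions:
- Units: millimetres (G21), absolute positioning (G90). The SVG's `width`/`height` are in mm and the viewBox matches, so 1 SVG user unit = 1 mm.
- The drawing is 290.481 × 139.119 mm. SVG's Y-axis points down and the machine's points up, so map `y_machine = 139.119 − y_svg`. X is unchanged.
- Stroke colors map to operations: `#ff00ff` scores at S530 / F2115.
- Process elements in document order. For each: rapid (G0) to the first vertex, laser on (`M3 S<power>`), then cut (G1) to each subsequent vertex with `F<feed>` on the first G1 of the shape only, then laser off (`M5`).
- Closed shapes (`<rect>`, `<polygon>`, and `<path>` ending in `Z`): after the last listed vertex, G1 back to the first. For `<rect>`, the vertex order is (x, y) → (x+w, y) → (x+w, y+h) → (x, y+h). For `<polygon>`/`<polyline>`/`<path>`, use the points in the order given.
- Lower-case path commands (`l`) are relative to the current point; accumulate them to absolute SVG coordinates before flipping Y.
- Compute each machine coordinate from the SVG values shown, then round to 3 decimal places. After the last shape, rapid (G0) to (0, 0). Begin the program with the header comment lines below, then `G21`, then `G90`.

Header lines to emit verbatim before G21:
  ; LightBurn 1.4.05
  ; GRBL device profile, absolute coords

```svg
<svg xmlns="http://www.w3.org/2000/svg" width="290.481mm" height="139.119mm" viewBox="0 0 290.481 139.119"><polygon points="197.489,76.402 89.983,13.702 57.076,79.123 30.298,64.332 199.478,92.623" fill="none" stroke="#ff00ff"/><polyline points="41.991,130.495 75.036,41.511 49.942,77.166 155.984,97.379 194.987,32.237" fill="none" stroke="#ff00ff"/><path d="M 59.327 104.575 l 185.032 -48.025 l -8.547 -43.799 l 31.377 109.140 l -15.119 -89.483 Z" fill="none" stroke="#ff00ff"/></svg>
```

Since the viewBox matches the mm dimensions, user units are millimetres directly. The only transform is the Y-flip y_m = 139.119 − y_svg.

Shape 1 is a closed polygon drawn with `<polygon>`. Its stroke #ff00ff means score at S530, F2115. After flipping Y the toolpath is (197.489,62.717) → (89.983,125.417) → (57.076,59.996) → (30.298,74.787) → (199.478,46.496) → (197.489,62.717), returning to the start.

Shape 2 is a open polyline drawn with `<polyline>`. Its stroke #ff00ff means score at S530, F2115. After flipping Y the toolpath is (41.991,8.624) → (75.036,97.608) → (49.942,61.953) → (155.984,41.740) → (194.987,106.882).

Shape 3 is a closed polygon drawn with `<path>`. Its stroke #ff00ff means score at S530, F2115. After flipping Y the toolpath is (59.327,34.544) → (244.359,82.569) → (235.812,126.368) → (267.189,17.228) → (252.070,106.711) → (59.327,34.544), returning to the start.

; LightBurn 1.4.05
; GRBL device profile, absolute coords
G21
G90
G0 X197.489 Y62.717
M3 S530
G1 X89.983 Y125.417 F2115
G1 X57.076 Y59.996
G1 X30.298 Y74.787
G1 X199.478 Y46.496
G1 X197.489 Y62.717
M5
G0 X41.991 Y8.624
M3 S530
G1 X75.036 Y97.608 F2115
G1 X49.942 Y61.953
G1 X155.984 Y41.740
G1 X194.987 Y106.882
M5
G0 X59.327 Y34.544
M3 S530
G1 X244.359 Y82.569 F2115
G1 X235.812 Y126.368
G1 X267.189 Y17.228
G1 X252.070 Y106.711
G1 X59.327 Y34.544
M5
G0 X0.000 Y0.000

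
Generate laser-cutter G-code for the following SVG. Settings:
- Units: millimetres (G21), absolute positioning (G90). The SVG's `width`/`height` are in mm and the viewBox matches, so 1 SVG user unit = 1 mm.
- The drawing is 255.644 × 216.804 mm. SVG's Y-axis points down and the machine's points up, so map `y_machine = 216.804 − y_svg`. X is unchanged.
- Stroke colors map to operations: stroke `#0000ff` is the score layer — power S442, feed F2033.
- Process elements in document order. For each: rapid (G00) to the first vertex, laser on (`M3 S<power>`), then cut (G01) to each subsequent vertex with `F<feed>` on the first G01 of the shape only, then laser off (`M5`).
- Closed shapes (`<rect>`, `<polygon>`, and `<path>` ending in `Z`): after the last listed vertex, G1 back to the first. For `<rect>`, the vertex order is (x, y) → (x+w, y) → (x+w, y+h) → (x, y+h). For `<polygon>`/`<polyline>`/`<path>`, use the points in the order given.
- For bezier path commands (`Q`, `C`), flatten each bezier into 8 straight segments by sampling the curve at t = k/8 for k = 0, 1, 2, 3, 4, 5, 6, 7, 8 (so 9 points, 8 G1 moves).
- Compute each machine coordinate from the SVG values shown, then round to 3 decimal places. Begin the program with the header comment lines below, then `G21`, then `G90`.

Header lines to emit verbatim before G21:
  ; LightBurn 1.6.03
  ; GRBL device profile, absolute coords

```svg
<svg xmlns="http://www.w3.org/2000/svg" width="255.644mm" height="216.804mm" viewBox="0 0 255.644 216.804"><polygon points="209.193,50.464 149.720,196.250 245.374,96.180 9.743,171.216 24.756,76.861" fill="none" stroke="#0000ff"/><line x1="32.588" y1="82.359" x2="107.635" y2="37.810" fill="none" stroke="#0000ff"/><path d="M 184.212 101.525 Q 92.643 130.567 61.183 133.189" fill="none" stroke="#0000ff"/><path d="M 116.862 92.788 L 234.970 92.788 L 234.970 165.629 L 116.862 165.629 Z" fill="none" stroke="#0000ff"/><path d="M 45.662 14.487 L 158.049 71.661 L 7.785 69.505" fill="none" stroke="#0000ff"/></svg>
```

; LightBurn 1.6.03
; GRBL device profile, absolute coords
G21
G90
G00 X209.193 Y166.340
M3 S442
G01 X149.720 Y20.554 F2033
G01 X245.374 Y120.624
G01 X9.743 Y45.588
G01 X24.756 Y139.943
G01 X209.193 Y166.340
M5
G00 X32.588 Y134.445
M3 S442
G01 X107.635 Y178.994 F2033
M5
G00 X184.212 Y115.279
M3 S442
G01 X162.259 Y108.431 F2033
G01 X142.184 Y102.409
G01 X123.988 Y97.213
G01 X107.670 Y92.842
G01 X93.231 Y89.297
G01 X80.670 Y86.577
G01 X69.987 Y84.683
G01 X61.183 Y83.615
M5
G00 X116.862 Y124.016
M3 S442
G01 X234.970 Y124.016 F2033
G01 X234.970 Y51.175
G01 X116.862 Y51.175
G01 X116.862 Y124.016
M5
G00 X45.662 Y202.317
M3 S442
G01 X158.049 Y145.143 F2033
G01 X7.785 Y147.299
M5

viewBox `0 0 255.644 216.804` with mm width/height → 1 unit = 1 mm. Flip: y_m = 216.804 − y_svg.

**Shape 1** — `<polygon>` closed polygon, stroke `#0000ff` → score (S442, F2033). Machine vertices: (209.193,166.340) → (149.720,20.554) → (245.374,120.624) → (9.743,45.588) → (24.756,139.943) → (209.193,166.340). Closed: final G1 returns to the first vertex.

**Shape 2** — `<line>` line segment, stroke `#0000ff` → score (S442, F2033). Machine vertices: (32.588,134.445) → (107.635,178.994). Open path.

**Shape 3** — `<path>` quadratic bezier, stroke `#0000ff` → score (S442, F2033). Control points (SVG): P0=(184.212,101.525), P1=(92.643,130.567), P2=(61.183,133.189); sampled at t=k/8. Machine vertices: (184.212,115.279) → (162.259,108.431) → (142.184,102.409) → (123.988,97.213) → (107.670,92.842) → (93.231,89.297) → (80.670,86.577) → (69.987,84.683) → (61.183,83.615). Open path.

**Shape 4** — `<path>` rectangle, stroke `#0000ff` → score (S442, F2033). Machine vertices: (116.862,124.016) → (234.970,124.016) → (234.970,51.175) → (116.862,51.175) → (116.862,124.016). Closed: final G1 returns to the first vertex.

**Shape 5** — `<path>` open polyline, stroke `#0000ff` → score (S442, F2033). Machine vertices: (45.662,202.317) → (158.049,145.143) → (7.785,147.299). Open path.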